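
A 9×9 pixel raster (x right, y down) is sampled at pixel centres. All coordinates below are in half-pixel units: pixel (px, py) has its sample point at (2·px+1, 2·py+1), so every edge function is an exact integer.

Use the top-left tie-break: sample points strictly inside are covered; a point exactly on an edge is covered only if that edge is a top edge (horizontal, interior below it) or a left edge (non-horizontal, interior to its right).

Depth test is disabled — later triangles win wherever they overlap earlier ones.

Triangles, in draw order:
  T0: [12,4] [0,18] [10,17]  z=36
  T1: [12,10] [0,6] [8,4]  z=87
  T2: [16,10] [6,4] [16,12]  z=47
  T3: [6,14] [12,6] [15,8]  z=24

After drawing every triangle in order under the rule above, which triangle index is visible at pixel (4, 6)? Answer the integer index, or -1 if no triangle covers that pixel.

T0:
  2·area = 128  (B↔C swapped to make it positive)
  edge (12, 4)→(10, 17): d=(-2,13) right/bottom  bias=-1
  edge (10, 17)→(0, 18): d=(-10,1) right/bottom  bias=-1
  edge (0, 18)→(12, 4): d=(12,-14) top-left  bias=+0
    (5,3)@(11, 7): e=[7,99,22] → █
    (6,3)@(13, 7): e=[-19,97,50] → ·
    (4,4)@(9, 9): e=[29,81,18] → █
    (6,4)@(13, 9): e=[-23,77,74] → ·
    (3,5)@(7, 11): e=[51,63,14] → █
    (5,5)@(11, 11): e=[-1,59,70] → ·
    (2,6)@(5, 13): e=[73,45,10] → █
    (5,6)@(11, 13): e=[-5,39,94] → ·
    (1,7)@(3, 15): e=[95,27,6] → █
    (5,7)@(11, 15): e=[-9,19,118] → ·
    (0,8)@(1, 17): e=[117,9,2] → █
    (5,8)@(11, 17): e=[-13,-1,142] → ·
  covered (17 px):
    · · · · · · · · ·
    · · · · · · · · ·
    · · · · · · · · ·
    · · · · · █ · · ·
    · · · · █ █ · · ·
    · · · █ █ · · · ·
    · · █ █ █ · · · ·
    · █ █ █ █ · · · ·
    █ █ █ █ █ · · · ·
T1:
  2·area = 56
  edge (12, 10)→(0, 6): d=(-12,-4) top-left  bias=+0
  edge (0, 6)→(8, 4): d=(8,-2) top-left  bias=+0
  edge (8, 4)→(12, 10): d=(4,6) right/bottom  bias=-1
    (2,2)@(5, 5): e=[32,2,22] → █
    (3,2)@(7, 5): e=[40,6,10] → █
    (4,2)@(9, 5): e=[48,10,-2] → ·
    (1,3)@(3, 7): e=[0,14,42] → █  [on edge]
    (4,3)@(9, 7): e=[24,26,6] → █
    (5,3)@(11, 7): e=[32,30,-6] → ·
    (1,4)@(3, 9): e=[-24,30,50] → ·
    (2,4)@(5, 9): e=[-16,34,38] → ·
    (3,4)@(7, 9): e=[-8,38,26] → ·
    (4,4)@(9, 9): e=[0,42,14] → █  [on edge]
    (5,4)@(11, 9): e=[8,46,2] → █
    (6,4)@(13, 9): e=[16,50,-10] → ·
    (7,5)@(15, 11): e=[0,70,-14] → ·  [on edge]
  covered (8 px):
    · · · · · · · · ·
    · · · · · · · · ·
    · · █ █ · · · · ·
    · █ █ █ █ · · · ·
    · · · · █ █ · · ·
    · · · · · · · · ·
    · · · · · · · · ·
    · · · · · · · · ·
    · · · · · · · · ·
T2:
  2·area = 20  (B↔C swapped to make it positive)
  edge (16, 10)→(16, 12): d=(0,2) right/bottom  bias=-1
  edge (16, 12)→(6, 4): d=(-10,-8) top-left  bias=+0
  edge (6, 4)→(16, 10): d=(10,6) right/bottom  bias=-1
    (0,0)@(1, 1): e=[30,-10,0] → ·  [on edge]
    (5,3)@(11, 7): e=[10,10,0] → ·  [on edge]
    (6,4)@(13, 9): e=[6,6,8] → █
    (7,4)@(15, 9): e=[2,22,-4] → ·
    (6,5)@(13, 11): e=[6,-14,28] → ·
    (7,5)@(15, 11): e=[2,2,16] → █
    (8,5)@(17, 11): e=[-2,18,4] → ·
    (7,6)@(15, 13): e=[2,-18,36] → ·
  covered (2 px):
    · · · · · · · · ·
    · · · · · · · · ·
    · · · · · · · · ·
    · · · · · · · · ·
    · · · · · · █ · ·
    · · · · · · · █ ·
    · · · · · · · · ·
    · · · · · · · · ·
    · · · · · · · · ·
T3:
  2·area = 36
  edge (6, 14)→(12, 6): d=(6,-8) top-left  bias=+0
  edge (12, 6)→(15, 8): d=(3,2) right/bottom  bias=-1
  edge (15, 8)→(6, 14): d=(-9,6) right/bottom  bias=-1
    (6,3)@(13, 7): e=[14,1,21] → █
    (7,3)@(15, 7): e=[30,-3,9] → ·
    (5,4)@(11, 9): e=[10,11,15] → █
    (7,4)@(15, 9): e=[42,3,-9] → ·
    (4,5)@(9, 11): e=[6,21,9] → █
    (5,5)@(11, 11): e=[22,17,-3] → ·
    (6,5)@(13, 11): e=[38,13,-15] → ·
    (3,6)@(7, 13): e=[2,31,3] → █
    (4,6)@(9, 13): e=[18,27,-9] → ·
    (3,7)@(7, 15): e=[14,37,-15] → ·
  covered (5 px):
    · · · · · · · · ·
    · · · · · · · · ·
    · · · · · · · · ·
    · · · · · · █ · ·
    · · · · · █ █ · ·
    · · · · █ · · · ·
    · · · █ · · · · ·
    · · · · · · · · ·
    · · · · · · · · ·

Z-buffer (winner per pixel, '.' = empty):
  . . . . . . . . .
  . . . . . . . . .
  . . 1 1 . . . . .
  . 1 1 1 1 0 3 . .
  . . . . 1 3 3 . .
  . . . 0 3 . . 2 .
  . . 0 3 0 . . . .
  . 0 0 0 0 . . . .
  0 0 0 0 0 . . . .

Result: 0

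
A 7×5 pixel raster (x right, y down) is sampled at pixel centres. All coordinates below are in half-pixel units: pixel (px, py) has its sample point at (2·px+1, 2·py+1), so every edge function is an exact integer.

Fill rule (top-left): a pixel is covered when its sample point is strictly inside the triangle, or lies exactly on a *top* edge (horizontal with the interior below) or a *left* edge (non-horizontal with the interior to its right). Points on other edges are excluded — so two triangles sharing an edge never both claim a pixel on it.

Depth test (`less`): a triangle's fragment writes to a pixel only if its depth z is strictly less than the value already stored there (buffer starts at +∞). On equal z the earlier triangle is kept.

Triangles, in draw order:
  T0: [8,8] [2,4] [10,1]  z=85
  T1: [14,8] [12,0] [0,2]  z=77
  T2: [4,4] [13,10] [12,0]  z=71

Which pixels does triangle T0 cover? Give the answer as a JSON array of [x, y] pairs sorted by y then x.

T0:
  2·area = 50
  edge (8, 8)→(2, 4): d=(-6,-4) top-left  bias=+0
  edge (2, 4)→(10, 1): d=(8,-3) top-left  bias=+0
  edge (10, 1)→(8, 8): d=(-2,7) right/bottom  bias=-1
    (2,1)@(5, 3): e=[18,1,31] → #
    (3,1)@(7, 3): e=[26,7,17] → #
    (4,1)@(9, 3): e=[34,13,3] → #
    (5,1)@(11, 3): e=[42,19,-11] → ·
    (2,2)@(5, 5): e=[6,17,27] → #
    (4,2)@(9, 5): e=[22,29,-1] → ·
    (2,3)@(5, 7): e=[-6,33,23] → ·
    (3,3)@(7, 7): e=[2,39,9] → #
    (4,3)@(9, 7): e=[10,45,-5] → ·
    (3,4)@(7, 9): e=[-10,55,5] → ·
  covered (6 px):
    · · · · · · ·
    · · # # # · ·
    · · # # · · ·
    · · · # · · ·
    · · · · · · ·
T1:
  2·area = 100  (B↔C swapped to make it positive)
  edge (14, 8)→(0, 2): d=(-14,-6) top-left  bias=+0
  edge (0, 2)→(12, 0): d=(12,-2) top-left  bias=+0
  edge (12, 0)→(14, 8): d=(2,8) right/bottom  bias=-1
    (3,0)@(7, 1): e=[56,2,42] → #
    (4,0)@(9, 1): e=[68,6,26] → #
    (5,0)@(11, 1): e=[80,10,10] → #
    (6,0)@(13, 1): e=[92,14,-6] → ·
    (1,1)@(3, 3): e=[4,18,78] → #
    (2,1)@(5, 3): e=[16,22,62] → #
    (6,1)@(13, 3): e=[64,38,-2] → ·
    (1,2)@(3, 5): e=[-24,42,82] → ·
    (2,2)@(5, 5): e=[-12,46,66] → ·
    (3,2)@(7, 5): e=[0,50,50] → #  [on edge]
    (6,2)@(13, 5): e=[36,62,2] → #
    (3,3)@(7, 7): e=[-28,74,54] → ·
  covered (13 px):
    · · · # # # ·
    · # # # # # ·
    · · · # # # #
    · · · · · · #
    · · · · · · ·
T2:
  2·area = 84  (B↔C swapped to make it positive)
  edge (4, 4)→(12, 0): d=(8,-4) top-left  bias=+0
  edge (12, 0)→(13, 10): d=(1,10) right/bottom  bias=-1
  edge (13, 10)→(4, 4): d=(-9,-6) top-left  bias=+0
    (5,0)@(11, 1): e=[4,11,69] → #
    (6,0)@(13, 1): e=[12,-9,81] → ·
    (3,1)@(7, 3): e=[4,53,27] → #
    (4,1)@(9, 3): e=[12,33,39] → #
    (6,1)@(13, 3): e=[28,-7,63] → ·
    (3,2)@(7, 5): e=[20,55,9] → #
    (6,2)@(13, 5): e=[44,-5,45] → ·
    (3,3)@(7, 7): e=[36,57,-9] → ·
    (4,3)@(9, 7): e=[44,37,3] → #
    (6,3)@(13, 7): e=[60,-3,27] → ·
    (4,4)@(9, 9): e=[60,39,-15] → ·
    (5,4)@(11, 9): e=[68,19,-3] → ·
  covered (9 px):
    · · · · · # ·
    · · · # # # ·
    · · · # # # ·
    · · · · # # ·
    · · · · · · ·

Answer: [[2,1],[3,1],[4,1],[2,2],[3,2],[3,3]]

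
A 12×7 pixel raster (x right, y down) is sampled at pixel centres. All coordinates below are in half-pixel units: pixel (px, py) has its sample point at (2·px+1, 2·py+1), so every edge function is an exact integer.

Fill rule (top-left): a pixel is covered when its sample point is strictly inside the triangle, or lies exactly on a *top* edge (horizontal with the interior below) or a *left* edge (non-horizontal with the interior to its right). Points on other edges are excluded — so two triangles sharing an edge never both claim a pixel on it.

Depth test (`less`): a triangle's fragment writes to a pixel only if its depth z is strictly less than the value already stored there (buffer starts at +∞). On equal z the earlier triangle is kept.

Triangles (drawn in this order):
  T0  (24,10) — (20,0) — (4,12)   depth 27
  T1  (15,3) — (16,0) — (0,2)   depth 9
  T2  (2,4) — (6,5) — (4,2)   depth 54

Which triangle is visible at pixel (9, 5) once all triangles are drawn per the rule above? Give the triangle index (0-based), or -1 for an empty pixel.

T0:
  2·area = 208  (B↔C swapped to make it positive)
  edge (24, 10)→(4, 12): d=(-20,2) right/bottom  bias=-1
  edge (4, 12)→(20, 0): d=(16,-12) top-left  bias=+0
  edge (20, 0)→(24, 10): d=(4,10) right/bottom  bias=-1
    (9,0)@(19, 1): e=[190,4,14] → #
    (10,0)@(21, 1): e=[186,28,-6] → ·
    (8,1)@(17, 3): e=[154,12,42] → #
    (10,1)@(21, 3): e=[146,60,2] → #
    (11,1)@(23, 3): e=[142,84,-18] → ·
    (7,2)@(15, 5): e=[118,20,70] → #
    (11,2)@(23, 5): e=[102,116,-10] → ·
    (5,3)@(11, 7): e=[86,4,118] → #
    (6,3)@(13, 7): e=[82,28,98] → #
    (11,3)@(23, 7): e=[62,148,-2] → ·
    (4,4)@(9, 9): e=[50,12,146] → #
    (11,4)@(23, 9): e=[22,180,6] → #
  covered (26 px):
    · · · · · · · · · # · ·
    · · · · · · · · # # # ·
    · · · · · · · # # # # ·
    · · · · · # # # # # # ·
    · · · · # # # # # # # #
    · · · # # # # · · · · ·
    · · · · · · · · · · · ·
T1:
  2·area = 46  (B↔C swapped to make it positive)
  edge (15, 3)→(0, 2): d=(-15,-1) top-left  bias=+0
  edge (0, 2)→(16, 0): d=(16,-2) top-left  bias=+0
  edge (16, 0)→(15, 3): d=(-1,3) right/bottom  bias=-1
    (4,0)@(9, 1): e=[24,2,20] → #
    (5,0)@(11, 1): e=[26,6,14] → #
    (6,0)@(13, 1): e=[28,10,8] → #
    (7,0)@(15, 1): e=[30,14,2] → #
    (8,0)@(17, 1): e=[32,18,-4] → ·
    (4,1)@(9, 3): e=[-6,34,18] → ·
    (5,1)@(11, 3): e=[-4,38,12] → ·
    (6,1)@(13, 3): e=[-2,42,6] → ·
    (7,1)@(15, 3): e=[0,46,0] → ·  [on edge]
    (6,4)@(13, 9): e=[-92,138,0] → ·  [on edge]
  covered (4 px):
    · · · · # # # # · · · ·
    · · · · · · · · · · · ·
    · · · · · · · · · · · ·
    · · · · · · · · · · · ·
    · · · · · · · · · · · ·
    · · · · · · · · · · · ·
    · · · · · · · · · · · ·
T2:
  2·area = 10  (B↔C swapped to make it positive)
  edge (2, 4)→(4, 2): d=(2,-2) top-left  bias=+0
  edge (4, 2)→(6, 5): d=(2,3) right/bottom  bias=-1
  edge (6, 5)→(2, 4): d=(-4,-1) top-left  bias=+0
    (2,0)@(5, 1): e=[0,-5,15] → ·  [on edge]
    (1,1)@(3, 3): e=[0,5,5] → #  [on edge]
    (2,1)@(5, 3): e=[4,-1,7] → ·
    (0,2)@(1, 5): e=[0,15,-5] → ·  [on edge]
    (1,2)@(3, 5): e=[4,9,-3] → ·
  covered (1 px):
    · · · · · · · · · · · ·
    · # · · · · · · · · · ·
    · · · · · · · · · · · ·
    · · · · · · · · · · · ·
    · · · · · · · · · · · ·
    · · · · · · · · · · · ·
    · · · · · · · · · · · ·

Z-buffer (winner per pixel, '.' = empty):
  . . . . 1 1 1 1 . 0 . .
  . 2 . . . . . . 0 0 0 .
  . . . . . . . 0 0 0 0 .
  . . . . . 0 0 0 0 0 0 .
  . . . . 0 0 0 0 0 0 0 0
  . . . 0 0 0 0 . . . . .
  . . . . . . . . . . . .

Answer: -1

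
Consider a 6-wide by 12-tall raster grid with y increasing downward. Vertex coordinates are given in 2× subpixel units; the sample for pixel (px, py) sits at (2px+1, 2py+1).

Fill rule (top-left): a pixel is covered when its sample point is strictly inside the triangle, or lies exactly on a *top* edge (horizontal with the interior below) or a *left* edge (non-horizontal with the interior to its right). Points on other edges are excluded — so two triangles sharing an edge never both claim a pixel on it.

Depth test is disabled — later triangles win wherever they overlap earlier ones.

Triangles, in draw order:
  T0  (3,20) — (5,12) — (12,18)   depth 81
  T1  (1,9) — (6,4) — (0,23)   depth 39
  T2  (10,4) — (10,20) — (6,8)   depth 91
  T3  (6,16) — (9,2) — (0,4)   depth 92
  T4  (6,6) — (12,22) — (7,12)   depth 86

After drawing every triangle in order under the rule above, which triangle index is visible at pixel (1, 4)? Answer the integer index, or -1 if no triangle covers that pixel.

T0:
  2·area = 68
  edge (3, 20)→(5, 12): d=(2,-8) top-left  bias=+0
  edge (5, 12)→(12, 18): d=(7,6) right/bottom  bias=-1
  edge (12, 18)→(3, 20): d=(-9,2) right/bottom  bias=-1
    (2,6)@(5, 13): e=[2,7,59] → #
    (3,6)@(7, 13): e=[18,-5,55] → ·
    (2,7)@(5, 15): e=[6,21,41] → #
    (3,7)@(7, 15): e=[22,9,37] → #
    (4,7)@(9, 15): e=[38,-3,33] → ·
    (2,8)@(5, 17): e=[10,35,23] → #
    (4,8)@(9, 17): e=[42,11,15] → #
    (5,8)@(11, 17): e=[58,-1,11] → ·
    (2,9)@(5, 19): e=[14,49,5] → #
    (4,9)@(9, 19): e=[46,25,-3] → ·
    (2,10)@(5, 21): e=[18,63,-13] → ·
    (3,10)@(7, 21): e=[34,51,-17] → ·
  covered (8 px):
    · · · · · ·
    · · · · · ·
    · · · · · ·
    · · · · · ·
    · · · · · ·
    · · · · · ·
    · · # · · ·
    · · # # · ·
    · · # # # ·
    · · # # · ·
    · · · · · ·
    · · · · · ·
T1:
  2·area = 65
  edge (1, 9)→(6, 4): d=(5,-5) top-left  bias=+0
  edge (6, 4)→(0, 23): d=(-6,19) right/bottom  bias=-1
  edge (0, 23)→(1, 9): d=(1,-14) top-left  bias=+0
    (4,0)@(9, 1): e=[0,-39,104] → ·  [on edge]
    (3,1)@(7, 3): e=[0,-13,78] → ·  [on edge]
    (2,2)@(5, 5): e=[0,13,52] → #  [on edge]
    (3,2)@(7, 5): e=[10,-25,80] → ·
    (1,3)@(3, 7): e=[0,39,26] → #  [on edge]
    (3,3)@(7, 7): e=[20,-37,82] → ·
    (0,4)@(1, 9): e=[0,65,0] → #  [on edge]
    (2,4)@(5, 9): e=[20,-11,56] → ·
    (0,5)@(1, 11): e=[10,53,2] → #
    (2,5)@(5, 11): e=[30,-23,58] → ·
    (0,6)@(1, 13): e=[20,41,4] → #
    (2,6)@(5, 13): e=[40,-35,60] → ·
  covered (12 px):
    · · · · · ·
    · · · · · ·
    · · # · · ·
    · # # · · ·
    # # · · · ·
    # # · · · ·
    # # · · · ·
    # · · · · ·
    # · · · · ·
    # · · · · ·
    · · · · · ·
    · · · · · ·
T2:
  2·area = 64
  edge (10, 4)→(10, 20): d=(0,16) right/bottom  bias=-1
  edge (10, 20)→(6, 8): d=(-4,-12) top-left  bias=+0
  edge (6, 8)→(10, 4): d=(4,-4) top-left  bias=+0
    (5,1)@(11, 3): e=[-16,80,0] → ·  [on edge]
    (2,2)@(5, 5): e=[80,0,-16] → ·  [on edge]
    (4,2)@(9, 5): e=[16,48,0] → #  [on edge]
    (5,2)@(11, 5): e=[-16,72,8] → ·
    (3,3)@(7, 7): e=[48,16,0] → #  [on edge]
    (5,3)@(11, 7): e=[-16,64,16] → ·
    (2,4)@(5, 9): e=[80,-16,0] → ·  [on edge]
    (3,4)@(7, 9): e=[48,8,8] → #
    (5,4)@(11, 9): e=[-16,56,24] → ·
    (1,5)@(3, 11): e=[112,-48,0] → ·  [on edge]
    (3,5)@(7, 11): e=[48,0,16] → #  [on edge]
    (5,5)@(11, 11): e=[-16,48,32] → ·
    (0,6)@(1, 13): e=[144,-80,0] → ·  [on edge]
    (4,8)@(9, 17): e=[16,0,48] → #  [on edge]
    (5,11)@(11, 23): e=[-16,0,80] → ·  [on edge]
  covered (10 px):
    · · · · · ·
    · · · · · ·
    · · · · # ·
    · · · # # ·
    · · · # # ·
    · · · # # ·
    · · · · # ·
    · · · · # ·
    · · · · # ·
    · · · · · ·
    · · · · · ·
    · · · · · ·
T3:
  2·area = 120  (B↔C swapped to make it positive)
  edge (6, 16)→(0, 4): d=(-6,-12) top-left  bias=+0
  edge (0, 4)→(9, 2): d=(9,-2) top-left  bias=+0
  edge (9, 2)→(6, 16): d=(-3,14) right/bottom  bias=-1
    (2,1)@(5, 3): e=[66,1,53] → #
    (3,1)@(7, 3): e=[90,5,25] → #
    (4,1)@(9, 3): e=[114,9,-3] → ·
    (0,2)@(1, 5): e=[6,11,103] → #
    (1,2)@(3, 5): e=[30,15,75] → #
    (4,2)@(9, 5): e=[102,27,-9] → ·
    (0,3)@(1, 7): e=[-6,29,97] → ·
    (1,3)@(3, 7): e=[18,33,69] → #
    (4,3)@(9, 7): e=[90,45,-15] → ·
    (1,4)@(3, 9): e=[6,51,63] → #
    (4,4)@(9, 9): e=[78,63,-21] → ·
    (1,5)@(3, 11): e=[-6,69,57] → ·
  covered (15 px):
    · · · · · ·
    · · # # · ·
    # # # # · ·
    · # # # · ·
    · # # # · ·
    · · # # · ·
    · · # · · ·
    · · · · · ·
    · · · · · ·
    · · · · · ·
    · · · · · ·
    · · · · · ·
T4:
  2·area = 20
  edge (6, 6)→(12, 22): d=(6,16) right/bottom  bias=-1
  edge (12, 22)→(7, 12): d=(-5,-10) top-left  bias=+0
  edge (7, 12)→(6, 6): d=(-1,-6) top-left  bias=+0
    (3,4)@(7, 9): e=[2,15,3] → #
    (4,4)@(9, 9): e=[-30,35,15] → ·
    (3,5)@(7, 11): e=[14,5,1] → #
    (4,5)@(9, 11): e=[-18,25,13] → ·
    (3,6)@(7, 13): e=[26,-5,-1] → ·
    (4,7)@(9, 15): e=[6,5,9] → #
    (5,7)@(11, 15): e=[-26,25,21] → ·
    (4,8)@(9, 17): e=[18,-5,7] → ·
  covered (3 px):
    · · · · · ·
    · · · · · ·
    · · · · · ·
    · · · · · ·
    · · · # · ·
    · · · # · ·
    · · · · · ·
    · · · · # ·
    · · · · · ·
    · · · · · ·
    · · · · · ·
    · · · · · ·

Z-buffer (winner per pixel, '.' = empty):
  . . . . . .
  . . 3 3 . .
  3 3 3 3 2 .
  . 3 3 3 2 .
  1 3 3 4 2 .
  1 1 3 4 2 .
  1 1 3 . 2 .
  1 . 0 0 4 .
  1 . 0 0 2 .
  1 . 0 0 . .
  . . . . . .
  . . . . . .

Result: 3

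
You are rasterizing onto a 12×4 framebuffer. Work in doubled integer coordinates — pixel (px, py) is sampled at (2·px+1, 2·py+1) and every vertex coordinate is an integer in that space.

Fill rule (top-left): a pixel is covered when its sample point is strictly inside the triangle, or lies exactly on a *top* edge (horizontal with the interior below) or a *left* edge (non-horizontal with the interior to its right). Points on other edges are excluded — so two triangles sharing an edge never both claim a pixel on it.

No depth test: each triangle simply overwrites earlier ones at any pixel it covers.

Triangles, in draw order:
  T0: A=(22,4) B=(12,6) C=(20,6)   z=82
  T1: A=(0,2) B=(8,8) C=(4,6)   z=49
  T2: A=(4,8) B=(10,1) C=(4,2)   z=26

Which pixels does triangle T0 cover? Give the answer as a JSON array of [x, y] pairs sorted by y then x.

T0:
  2·area = 16  (B↔C swapped to make it positive)
  edge (22, 4)→(20, 6): d=(-2,2) right/bottom  bias=-1
  edge (20, 6)→(12, 6): d=(-8,0) right/bottom  bias=-1
  edge (12, 6)→(22, 4): d=(10,-2) top-left  bias=+0
    (11,1)@(23, 3): e=[0,24,-8] → ·  [on edge]
    (8,2)@(17, 5): e=[8,8,0] → █  [on edge]
    (9,2)@(19, 5): e=[4,8,4] → █
    (10,2)@(21, 5): e=[0,8,8] → ·  [on edge]
    (3,3)@(7, 7): e=[24,-8,0] → ·  [on edge]
    (8,3)@(17, 7): e=[4,-8,20] → ·
    (9,3)@(19, 7): e=[0,-8,24] → ·  [on edge]
  covered (2 px):
    · · · · · · · · · · · ·
    · · · · · · · · · · · ·
    · · · · · · · · █ █ · ·
    · · · · · · · · · · · ·
T1:
  2·area = 8
  edge (0, 2)→(8, 8): d=(8,6) right/bottom  bias=-1
  edge (8, 8)→(4, 6): d=(-4,-2) top-left  bias=+0
  edge (4, 6)→(0, 2): d=(-4,-4) top-left  bias=+0
    (0,1)@(1, 3): e=[2,6,0] → █  [on edge]
    (1,1)@(3, 3): e=[-10,10,8] → ·
    (0,2)@(1, 5): e=[18,-2,-8] → ·
    (1,2)@(3, 5): e=[6,2,0] → █  [on edge]
    (2,2)@(5, 5): e=[-6,6,8] → ·
    (1,3)@(3, 7): e=[22,-6,-8] → ·
    (2,3)@(5, 7): e=[10,-2,0] → ·  [on edge]
  covered (2 px):
    · · · · · · · · · · · ·
    █ · · · · · · · · · · ·
    · █ · · · · · · · · · ·
    · · · · · · · · · · · ·
T2:
  2·area = 36  (B↔C swapped to make it positive)
  edge (4, 8)→(4, 2): d=(0,-6) top-left  bias=+0
  edge (4, 2)→(10, 1): d=(6,-1) top-left  bias=+0
  edge (10, 1)→(4, 8): d=(-6,7) right/bottom  bias=-1
    (2,1)@(5, 3): e=[6,7,23] → █
    (3,1)@(7, 3): e=[18,9,9] → █
    (4,1)@(9, 3): e=[30,11,-5] → ·
    (2,2)@(5, 5): e=[6,19,11] → █
    (3,2)@(7, 5): e=[18,21,-3] → ·
    (2,3)@(5, 7): e=[6,31,-1] → ·
  covered (3 px):
    · · · · · · · · · · · ·
    · · █ █ · · · · · · · ·
    · · █ · · · · · · · · ·
    · · · · · · · · · · · ·

Final: [[8,2],[9,2]]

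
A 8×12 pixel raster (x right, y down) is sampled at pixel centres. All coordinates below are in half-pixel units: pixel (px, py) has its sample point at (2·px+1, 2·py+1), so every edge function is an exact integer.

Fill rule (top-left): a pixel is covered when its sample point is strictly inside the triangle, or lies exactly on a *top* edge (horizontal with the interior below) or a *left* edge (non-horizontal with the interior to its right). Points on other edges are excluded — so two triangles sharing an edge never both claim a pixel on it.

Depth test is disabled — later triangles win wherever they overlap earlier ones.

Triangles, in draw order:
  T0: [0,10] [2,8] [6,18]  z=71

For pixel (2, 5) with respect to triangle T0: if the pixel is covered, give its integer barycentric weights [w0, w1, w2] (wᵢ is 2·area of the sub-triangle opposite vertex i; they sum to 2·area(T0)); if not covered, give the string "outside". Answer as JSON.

T0:
  2·area = 28
  edge (0, 10)→(2, 8): d=(2,-2) top-left  bias=+0
  edge (2, 8)→(6, 18): d=(4,10) right/bottom  bias=-1
  edge (6, 18)→(0, 10): d=(-6,-8) top-left  bias=+0
    (4,0)@(9, 1): e=[0,-98,126] → ·  [on edge]
    (3,1)@(7, 3): e=[0,-70,98] → ·  [on edge]
    (2,2)@(5, 5): e=[0,-42,70] → ·  [on edge]
    (1,3)@(3, 7): e=[0,-14,42] → ·  [on edge]
    (0,4)@(1, 9): e=[0,14,14] → █  [on edge]
    (1,4)@(3, 9): e=[4,-6,30] → ·
    (0,5)@(1, 11): e=[4,22,2] → █
    (1,5)@(3, 11): e=[8,2,18] → █
    (2,5)@(5, 11): e=[12,-18,34] → ·
    (0,6)@(1, 13): e=[8,30,-10] → ·
    (1,6)@(3, 13): e=[12,10,6] → █
    (2,6)@(5, 13): e=[16,-10,22] → ·
  covered (4 px):
    · · · · · · · ·
    · · · · · · · ·
    · · · · · · · ·
    · · · · · · · ·
    █ · · · · · · ·
    █ █ · · · · · ·
    · █ · · · · · ·
    · · · · · · · ·
    · · · · · · · ·
    · · · · · · · ·
    · · · · · · · ·
    · · · · · · · ·

Result: "outside"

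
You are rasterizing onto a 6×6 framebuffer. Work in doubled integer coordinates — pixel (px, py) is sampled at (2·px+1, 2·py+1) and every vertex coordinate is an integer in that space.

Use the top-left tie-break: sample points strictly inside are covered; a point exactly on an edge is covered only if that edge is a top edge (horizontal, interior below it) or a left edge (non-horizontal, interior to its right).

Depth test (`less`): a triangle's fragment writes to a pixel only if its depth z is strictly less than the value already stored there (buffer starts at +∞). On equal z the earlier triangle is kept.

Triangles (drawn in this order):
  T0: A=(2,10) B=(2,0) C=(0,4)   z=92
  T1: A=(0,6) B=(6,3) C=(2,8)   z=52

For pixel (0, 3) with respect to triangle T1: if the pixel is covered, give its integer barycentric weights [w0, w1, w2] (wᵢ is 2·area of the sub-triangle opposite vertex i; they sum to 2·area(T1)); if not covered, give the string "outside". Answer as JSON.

T0:
  2·area = 20  (B↔C swapped to make it positive)
  edge (2, 10)→(0, 4): d=(-2,-6) top-left  bias=+0
  edge (0, 4)→(2, 0): d=(2,-4) top-left  bias=+0
  edge (2, 0)→(2, 10): d=(0,10) right/bottom  bias=-1
    (0,1)@(1, 3): e=[8,2,10] → X
    (1,1)@(3, 3): e=[20,10,-10] → .
    (0,2)@(1, 5): e=[4,6,10] → X
    (1,2)@(3, 5): e=[16,14,-10] → .
    (0,3)@(1, 7): e=[0,10,10] → X  [on edge]
    (1,3)@(3, 7): e=[12,18,-10] → .
    (0,4)@(1, 9): e=[-4,14,10] → .
  covered (3 px):
    . . . . . .
    X . . . . .
    X . . . . .
    X . . . . .
    . . . . . .
    . . . . . .
T1:
  2·area = 18
  edge (0, 6)→(6, 3): d=(6,-3) top-left  bias=+0
  edge (6, 3)→(2, 8): d=(-4,5) right/bottom  bias=-1
  edge (2, 8)→(0, 6): d=(-2,-2) top-left  bias=+0
    (1,2)@(3, 5): e=[3,7,8] → X
    (2,2)@(5, 5): e=[9,-3,12] → .
    (0,3)@(1, 7): e=[9,9,0] → X  [on edge]
    (1,3)@(3, 7): e=[15,-1,4] → .
    (0,4)@(1, 9): e=[21,1,-4] → .
    (1,4)@(3, 9): e=[27,-9,0] → .  [on edge]
    (2,5)@(5, 11): e=[45,-27,0] → .  [on edge]
  covered (2 px):
    . . . . . .
    . . . . . .
    . X . . . .
    X . . . . .
    . . . . . .
    . . . . . .

Final: [9,0,9]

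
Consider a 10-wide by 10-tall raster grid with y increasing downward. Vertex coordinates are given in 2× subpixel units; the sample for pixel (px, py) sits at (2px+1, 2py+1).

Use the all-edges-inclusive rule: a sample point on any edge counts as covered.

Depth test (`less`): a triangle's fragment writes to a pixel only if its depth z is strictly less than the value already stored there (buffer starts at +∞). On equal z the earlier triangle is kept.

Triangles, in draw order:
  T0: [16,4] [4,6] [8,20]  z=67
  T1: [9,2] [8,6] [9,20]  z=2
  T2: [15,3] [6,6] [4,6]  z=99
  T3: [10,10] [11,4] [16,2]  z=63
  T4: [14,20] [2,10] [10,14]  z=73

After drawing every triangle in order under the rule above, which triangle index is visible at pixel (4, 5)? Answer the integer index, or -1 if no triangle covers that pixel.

T0:
  2·area = 176  (B↔C swapped to make it positive)
  edge (16, 4)→(8, 20): d=(-8,16) inclusive
  edge (8, 20)→(4, 6): d=(-4,-14) inclusive
  edge (4, 6)→(16, 4): d=(12,-2) inclusive
    (5,2)@(11, 5): e=[72,102,2] → █
    (6,2)@(13, 5): e=[40,130,6] → █
    (7,2)@(15, 5): e=[8,158,10] → █
    (8,2)@(17, 5): e=[-24,186,14] → ·
    (2,3)@(5, 7): e=[152,10,14] → █
    (3,3)@(7, 7): e=[120,38,18] → █
    (4,3)@(9, 7): e=[88,66,22] → █
    (7,3)@(15, 7): e=[-8,150,34] → ·
    (2,4)@(5, 9): e=[136,2,38] → █
    (7,4)@(15, 9): e=[-24,142,58] → ·
    (2,5)@(5, 11): e=[120,-6,62] → ·
    (3,5)@(7, 11): e=[88,22,66] → █
  covered (22 px):
    · · · · · · · · · ·
    · · · · · · · · · ·
    · · · · · █ █ █ · ·
    · · █ █ █ █ █ · · ·
    · · █ █ █ █ █ · · ·
    · · · █ █ █ · · · ·
    · · · █ █ █ · · · ·
    · · · █ █ · · · · ·
    · · · · █ · · · · ·
    · · · · · · · · · ·
T1:
  2·area = 18  (B↔C swapped to make it positive)
  edge (9, 2)→(9, 20): d=(0,18) inclusive
  edge (9, 20)→(8, 6): d=(-1,-14) inclusive
  edge (8, 6)→(9, 2): d=(1,-4) inclusive
    (4,0)@(9, 1): e=[0,19,-1] → ·  [on edge]
    (4,1)@(9, 3): e=[0,17,1] → █  [on edge]
    (5,1)@(11, 3): e=[-36,45,9] → ·
    (4,2)@(9, 5): e=[0,15,3] → █  [on edge]
    (5,2)@(11, 5): e=[-36,43,11] → ·
    (4,3)@(9, 7): e=[0,13,5] → █  [on edge]
    (5,3)@(11, 7): e=[-36,41,13] → ·
    (4,4)@(9, 9): e=[0,11,7] → █  [on edge]
    (5,4)@(11, 9): e=[-36,39,15] → ·
    (4,5)@(9, 11): e=[0,9,9] → █  [on edge]
    (5,5)@(11, 11): e=[-36,37,17] → ·
    (4,6)@(9, 13): e=[0,7,11] → █  [on edge]
    (4,7)@(9, 15): e=[0,5,13] → █  [on edge]
    (4,8)@(9, 17): e=[0,3,15] → █  [on edge]
    (4,9)@(9, 19): e=[0,1,17] → █  [on edge]
  covered (9 px):
    · · · · · · · · · ·
    · · · · █ · · · · ·
    · · · · █ · · · · ·
    · · · · █ · · · · ·
    · · · · █ · · · · ·
    · · · · █ · · · · ·
    · · · · █ · · · · ·
    · · · · █ · · · · ·
    · · · · █ · · · · ·
    · · · · █ · · · · ·
T2:
  2·area = 6
  edge (15, 3)→(6, 6): d=(-9,3) inclusive
  edge (6, 6)→(4, 6): d=(-2,0) inclusive
  edge (4, 6)→(15, 3): d=(11,-3) inclusive
    (7,1)@(15, 3): e=[0,6,0] → █  [on edge]
    (8,1)@(17, 3): e=[-6,6,6] → ·
    (4,2)@(9, 5): e=[0,2,4] → █  [on edge]
    (5,2)@(11, 5): e=[-6,2,10] → ·
    (7,2)@(15, 5): e=[-18,2,22] → ·
    (1,3)@(3, 7): e=[0,-2,8] → ·  [on edge]
    (4,3)@(9, 7): e=[-18,-2,26] → ·
  covered (2 px):
    · · · · · · · · · ·
    · · · · · · · █ · ·
    · · · · █ · · · · ·
    · · · · · · · · · ·
    · · · · · · · · · ·
    · · · · · · · · · ·
    · · · · · · · · · ·
    · · · · · · · · · ·
    · · · · · · · · · ·
    · · · · · · · · · ·
T3:
  2·area = 28
  edge (10, 10)→(11, 4): d=(1,-6) inclusive
  edge (11, 4)→(16, 2): d=(5,-2) inclusive
  edge (16, 2)→(10, 10): d=(-6,8) inclusive
    (7,1)@(15, 3): e=[23,3,2] → █
    (8,1)@(17, 3): e=[35,7,-14] → ·
    (5,2)@(11, 5): e=[1,5,22] → █
    (6,2)@(13, 5): e=[13,9,6] → █
    (7,2)@(15, 5): e=[25,13,-10] → ·
    (5,3)@(11, 7): e=[3,15,10] → █
    (6,3)@(13, 7): e=[15,19,-6] → ·
    (5,4)@(11, 9): e=[5,25,-2] → ·
  covered (4 px):
    · · · · · · · · · ·
    · · · · · · · █ · ·
    · · · · · █ █ · · ·
    · · · · · █ · · · ·
    · · · · · · · · · ·
    · · · · · · · · · ·
    · · · · · · · · · ·
    · · · · · · · · · ·
    · · · · · · · · · ·
    · · · · · · · · · ·
T4:
  2·area = 32
  edge (14, 20)→(2, 10): d=(-12,-10) inclusive
  edge (2, 10)→(10, 14): d=(8,4) inclusive
  edge (10, 14)→(14, 20): d=(4,6) inclusive
    (3,6)@(7, 13): e=[14,4,14] → █
    (4,6)@(9, 13): e=[34,-4,2] → ·
    (3,7)@(7, 15): e=[-10,20,22] → ·
    (4,7)@(9, 15): e=[10,12,10] → █
    (5,7)@(11, 15): e=[30,4,-2] → ·
    (4,8)@(9, 17): e=[-14,28,18] → ·
    (5,8)@(11, 17): e=[6,20,6] → █
    (6,8)@(13, 17): e=[26,12,-6] → ·
    (5,9)@(11, 19): e=[-18,36,14] → ·
    (6,9)@(13, 19): e=[2,28,2] → █
    (7,9)@(15, 19): e=[22,20,-10] → ·
  covered (4 px):
    · · · · · · · · · ·
    · · · · · · · · · ·
    · · · · · · · · · ·
    · · · · · · · · · ·
    · · · · · · · · · ·
    · · · · · · · · · ·
    · · · █ · · · · · ·
    · · · · █ · · · · ·
    · · · · · █ · · · ·
    · · · · · · █ · · ·

Z-buffer (winner per pixel, '.' = empty):
  . . . . . . . . . .
  . . . . 1 . . 3 . .
  . . . . 1 3 3 0 . .
  . . 0 0 1 3 0 . . .
  . . 0 0 1 0 0 . . .
  . . . 0 1 0 . . . .
  . . . 0 1 0 . . . .
  . . . 0 1 . . . . .
  . . . . 1 4 . . . .
  . . . . 1 . 4 . . .

Result: 1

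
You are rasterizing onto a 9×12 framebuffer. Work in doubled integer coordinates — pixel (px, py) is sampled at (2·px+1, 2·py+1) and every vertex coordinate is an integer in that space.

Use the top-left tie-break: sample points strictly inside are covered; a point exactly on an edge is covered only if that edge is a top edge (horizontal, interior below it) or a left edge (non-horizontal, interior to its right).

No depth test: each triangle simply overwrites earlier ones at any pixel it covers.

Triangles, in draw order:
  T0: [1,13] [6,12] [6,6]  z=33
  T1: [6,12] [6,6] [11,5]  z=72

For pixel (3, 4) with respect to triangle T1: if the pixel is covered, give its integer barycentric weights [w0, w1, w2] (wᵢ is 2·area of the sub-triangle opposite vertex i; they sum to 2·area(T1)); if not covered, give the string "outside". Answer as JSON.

T0:
  2·area = 30  (B↔C swapped to make it positive)
  edge (1, 13)→(6, 6): d=(5,-7) top-left  bias=+0
  edge (6, 6)→(6, 12): d=(0,6) right/bottom  bias=-1
  edge (6, 12)→(1, 13): d=(-5,1) right/bottom  bias=-1
    (2,4)@(5, 9): e=[8,6,16] → X
    (3,4)@(7, 9): e=[22,-6,14] → .
    (1,5)@(3, 11): e=[4,18,8] → X
    (3,5)@(7, 11): e=[32,-6,4] → .
    (5,5)@(11, 11): e=[60,-30,0] → .  [on edge]
    (0,6)@(1, 13): e=[0,30,0] → .  [on edge]
    (1,6)@(3, 13): e=[14,18,-2] → .
    (2,6)@(5, 13): e=[28,6,-4] → .
  covered (3 px):
    . . . . . . . . .
    . . . . . . . . .
    . . . . . . . . .
    . . . . . . . . .
    . . X . . . . . .
    . X X . . . . . .
    . . . . . . . . .
    . . . . . . . . .
    . . . . . . . . .
    . . . . . . . . .
    . . . . . . . . .
    . . . . . . . . .
T1:
  2·area = 30
  edge (6, 12)→(6, 6): d=(0,-6) top-left  bias=+0
  edge (6, 6)→(11, 5): d=(5,-1) top-left  bias=+0
  edge (11, 5)→(6, 12): d=(-5,7) right/bottom  bias=-1
    (5,2)@(11, 5): e=[30,0,0] → .  [on edge]
    (0,3)@(1, 7): e=[-30,0,60] → .  [on edge]
    (3,3)@(7, 7): e=[6,6,18] → X
    (4,3)@(9, 7): e=[18,8,4] → X
    (5,3)@(11, 7): e=[30,10,-10] → .
    (3,4)@(7, 9): e=[6,16,8] → X
    (4,4)@(9, 9): e=[18,18,-6] → .
    (3,5)@(7, 11): e=[6,26,-2] → .
    (0,9)@(1, 19): e=[-30,60,0] → .  [on edge]
  covered (3 px):
    . . . . . . . . .
    . . . . . . . . .
    . . . . . . . . .
    . . . X X . . . .
    . . . X . . . . .
    . . . . . . . . .
    . . . . . . . . .
    . . . . . . . . .
    . . . . . . . . .
    . . . . . . . . .
    . . . . . . . . .
    . . . . . . . . .

Answer: [16,8,6]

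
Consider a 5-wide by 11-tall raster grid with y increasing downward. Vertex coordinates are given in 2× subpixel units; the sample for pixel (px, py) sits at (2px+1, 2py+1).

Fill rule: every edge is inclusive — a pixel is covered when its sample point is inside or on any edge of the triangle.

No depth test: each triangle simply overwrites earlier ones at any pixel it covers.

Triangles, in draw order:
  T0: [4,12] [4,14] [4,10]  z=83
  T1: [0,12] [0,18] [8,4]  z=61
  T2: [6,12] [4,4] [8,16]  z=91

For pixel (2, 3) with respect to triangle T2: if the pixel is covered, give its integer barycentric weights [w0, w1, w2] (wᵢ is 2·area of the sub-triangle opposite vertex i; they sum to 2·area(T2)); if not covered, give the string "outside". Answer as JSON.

T0:
  degenerate (2·area = 0) — covers nothing
T1:
  2·area = 48  (B↔C swapped to make it positive)
  edge (0, 12)→(8, 4): d=(8,-8) inclusive
  edge (8, 4)→(0, 18): d=(-8,14) inclusive
  edge (0, 18)→(0, 12): d=(0,-6) inclusive
    (4,1)@(9, 3): e=[0,-6,54] → ·  [on edge]
    (3,2)@(7, 5): e=[0,6,42] → █  [on edge]
    (4,2)@(9, 5): e=[16,-22,54] → ·
    (2,3)@(5, 7): e=[0,18,30] → █  [on edge]
    (3,3)@(7, 7): e=[16,-10,42] → ·
    (1,4)@(3, 9): e=[0,30,18] → █  [on edge]
    (3,4)@(7, 9): e=[32,-26,42] → ·
    (0,5)@(1, 11): e=[0,42,6] → █  [on edge]
    (2,5)@(5, 11): e=[32,-14,30] → ·
    (0,6)@(1, 13): e=[16,26,6] → █
    (1,6)@(3, 13): e=[32,-2,18] → ·
    (0,7)@(1, 15): e=[32,10,6] → █
  covered (8 px):
    · · · · ·
    · · · · ·
    · · · █ ·
    · · █ · ·
    · █ █ · ·
    █ █ · · ·
    █ · · · ·
    █ · · · ·
    · · · · ·
    · · · · ·
    · · · · ·
T2:
  2·area = 8
  edge (6, 12)→(4, 4): d=(-2,-8) inclusive
  edge (4, 4)→(8, 16): d=(4,12) inclusive
  edge (8, 16)→(6, 12): d=(-2,-4) inclusive
    (1,0)@(3, 1): e=[-2,0,10] → ·  [on edge]
    (2,3)@(5, 7): e=[2,0,6] → █  [on edge]
    (3,3)@(7, 7): e=[18,-24,14] → ·
    (2,4)@(5, 9): e=[-2,8,2] → ·
    (3,6)@(7, 13): e=[6,0,2] → █  [on edge]
    (4,6)@(9, 13): e=[22,-24,10] → ·
    (3,7)@(7, 15): e=[2,8,-2] → ·
    (4,9)@(9, 19): e=[10,0,-2] → ·  [on edge]
  covered (2 px):
    · · · · ·
    · · · · ·
    · · · · ·
    · · █ · ·
    · · · · ·
    · · · · ·
    · · · █ ·
    · · · · ·
    · · · · ·
    · · · · ·
    · · · · ·

Answer: [0,6,2]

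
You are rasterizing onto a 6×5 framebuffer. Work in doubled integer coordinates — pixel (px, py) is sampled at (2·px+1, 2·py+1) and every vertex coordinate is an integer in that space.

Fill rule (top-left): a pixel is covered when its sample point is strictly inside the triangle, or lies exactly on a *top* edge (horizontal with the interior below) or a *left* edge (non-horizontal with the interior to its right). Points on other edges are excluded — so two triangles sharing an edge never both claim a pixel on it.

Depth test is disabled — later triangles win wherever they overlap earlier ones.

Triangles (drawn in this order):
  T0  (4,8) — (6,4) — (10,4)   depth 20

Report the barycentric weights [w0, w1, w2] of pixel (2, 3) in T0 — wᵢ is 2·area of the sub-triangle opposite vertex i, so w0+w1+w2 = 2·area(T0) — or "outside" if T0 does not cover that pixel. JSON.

T0:
  2·area = 16
  edge (4, 8)→(6, 4): d=(2,-4) top-left  bias=+0
  edge (6, 4)→(10, 4): d=(4,0) top-left  bias=+0
  edge (10, 4)→(4, 8): d=(-6,4) right/bottom  bias=-1
    (3,2)@(7, 5): e=[6,4,6] → #
    (4,2)@(9, 5): e=[14,4,-2] → ·
    (2,3)@(5, 7): e=[2,12,2] → #
    (3,3)@(7, 7): e=[10,12,-6] → ·
    (2,4)@(5, 9): e=[6,20,-10] → ·
  covered (2 px):
    · · · · · ·
    · · · · · ·
    · · · # · ·
    · · # · · ·
    · · · · · ·

Answer: [12,2,2]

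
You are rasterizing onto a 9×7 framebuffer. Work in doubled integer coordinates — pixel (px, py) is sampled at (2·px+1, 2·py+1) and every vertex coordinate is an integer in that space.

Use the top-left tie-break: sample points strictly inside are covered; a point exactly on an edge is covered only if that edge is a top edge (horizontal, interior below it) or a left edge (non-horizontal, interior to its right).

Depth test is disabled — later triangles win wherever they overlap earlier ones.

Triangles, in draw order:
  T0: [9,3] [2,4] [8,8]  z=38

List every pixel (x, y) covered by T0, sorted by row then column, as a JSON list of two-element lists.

T0:
  2·area = 34  (B↔C swapped to make it positive)
  edge (9, 3)→(8, 8): d=(-1,5) right/bottom  bias=-1
  edge (8, 8)→(2, 4): d=(-6,-4) top-left  bias=+0
  edge (2, 4)→(9, 3): d=(7,-1) top-left  bias=+0
    (4,1)@(9, 3): e=[0,34,0] → .  [on edge]
    (2,2)@(5, 5): e=[18,6,10] → X
    (3,2)@(7, 5): e=[8,14,12] → X
    (4,2)@(9, 5): e=[-2,22,14] → .
    (2,3)@(5, 7): e=[16,-6,24] → .
    (3,3)@(7, 7): e=[6,2,26] → X
    (4,3)@(9, 7): e=[-4,10,28] → .
    (3,4)@(7, 9): e=[4,-10,40] → .
    (3,6)@(7, 13): e=[0,-34,68] → .  [on edge]
  covered (3 px):
    . . . . . . . . .
    . . . . . . . . .
    . . X X . . . . .
    . . . X . . . . .
    . . . . . . . . .
    . . . . . . . . .
    . . . . . . . . .

Answer: [[2,2],[3,2],[3,3]]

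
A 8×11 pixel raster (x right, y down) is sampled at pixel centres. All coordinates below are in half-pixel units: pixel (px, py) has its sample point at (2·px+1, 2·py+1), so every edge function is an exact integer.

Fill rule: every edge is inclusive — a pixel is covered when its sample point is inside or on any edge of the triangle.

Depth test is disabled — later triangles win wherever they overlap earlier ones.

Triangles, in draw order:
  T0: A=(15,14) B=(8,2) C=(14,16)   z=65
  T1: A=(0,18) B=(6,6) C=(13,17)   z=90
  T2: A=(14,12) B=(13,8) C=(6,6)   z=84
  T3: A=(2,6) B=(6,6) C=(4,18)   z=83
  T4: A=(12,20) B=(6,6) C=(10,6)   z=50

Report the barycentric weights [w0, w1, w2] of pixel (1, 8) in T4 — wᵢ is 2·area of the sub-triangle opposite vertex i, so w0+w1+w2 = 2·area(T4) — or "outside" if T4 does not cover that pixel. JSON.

T0:
  2·area = 26  (B↔C swapped to make it positive)
  edge (15, 14)→(14, 16): d=(-1,2) inclusive
  edge (14, 16)→(8, 2): d=(-6,-14) inclusive
  edge (8, 2)→(15, 14): d=(7,12) inclusive
    (5,4)@(11, 9): e=[13,0,13] → X  [on edge]
    (6,4)@(13, 9): e=[9,28,-11] → .
    (5,5)@(11, 11): e=[11,-12,27] → .
    (6,5)@(13, 11): e=[7,16,3] → X
    (7,5)@(15, 11): e=[3,44,-21] → .
    (6,6)@(13, 13): e=[5,4,17] → X
    (7,6)@(15, 13): e=[1,32,-7] → .
    (6,7)@(13, 15): e=[3,-8,31] → .
  covered (3 px):
    . . . . . . . .
    . . . . . . . .
    . . . . . . . .
    . . . . . . . .
    . . . . . X . .
    . . . . . . X .
    . . . . . . X .
    . . . . . . . .
    . . . . . . . .
    . . . . . . . .
    . . . . . . . .
T1:
  2·area = 150
  edge (0, 18)→(6, 6): d=(6,-12) inclusive
  edge (6, 6)→(13, 17): d=(7,11) inclusive
  edge (13, 17)→(0, 18): d=(-13,1) inclusive
    (2,4)@(5, 9): e=[6,32,112] → X
    (3,4)@(7, 9): e=[30,10,110] → X
    (4,4)@(9, 9): e=[54,-12,108] → .
    (2,5)@(5, 11): e=[18,46,86] → X
    (4,5)@(9, 11): e=[66,2,82] → X
    (5,5)@(11, 11): e=[90,-20,80] → .
    (1,6)@(3, 13): e=[6,82,62] → X
    (5,6)@(11, 13): e=[102,-6,54] → .
    (1,7)@(3, 15): e=[18,96,36] → X
    (5,7)@(11, 15): e=[114,8,28] → X
    (6,7)@(13, 15): e=[138,-14,26] → .
    (0,8)@(1, 17): e=[6,132,12] → X
    (6,8)@(13, 17): e=[150,0,0] → X  [on edge]
  covered (21 px):
    . . . . . . . .
    . . . . . . . .
    . . . . . . . .
    . . . . . . . .
    . . X X . . . .
    . . X X X . . .
    . X X X X . . .
    . X X X X X . .
    X X X X X X X .
    . . . . . . . .
    . . . . . . . .
T2:
  2·area = 26  (B↔C swapped to make it positive)
  edge (14, 12)→(6, 6): d=(-8,-6) inclusive
  edge (6, 6)→(13, 8): d=(7,2) inclusive
  edge (13, 8)→(14, 12): d=(1,4) inclusive
    (4,3)@(9, 7): e=[10,1,15] → X
    (5,3)@(11, 7): e=[22,-3,7] → .
    (4,4)@(9, 9): e=[-6,15,17] → .
    (5,4)@(11, 9): e=[6,11,9] → X
    (6,4)@(13, 9): e=[18,7,1] → X
    (7,4)@(15, 9): e=[30,3,-7] → .
    (5,5)@(11, 11): e=[-10,25,11] → .
    (6,5)@(13, 11): e=[2,21,3] → X
    (7,5)@(15, 11): e=[14,17,-5] → .
    (6,6)@(13, 13): e=[-14,35,5] → .
  covered (4 px):
    . . . . . . . .
    . . . . . . . .
    . . . . . . . .
    . . . . X . . .
    . . . . . X X .
    . . . . . . X .
    . . . . . . . .
    . . . . . . . .
    . . . . . . . .
    . . . . . . . .
    . . . . . . . .
T3:
  2·area = 48
  edge (2, 6)→(6, 6): d=(4,0) inclusive
  edge (6, 6)→(4, 18): d=(-2,12) inclusive
  edge (4, 18)→(2, 6): d=(-2,-12) inclusive
    (1,3)@(3, 7): e=[4,34,10] → X
    (2,3)@(5, 7): e=[4,10,34] → X
    (3,3)@(7, 7): e=[4,-14,58] → .
    (1,4)@(3, 9): e=[12,30,6] → X
    (3,4)@(7, 9): e=[12,-18,54] → .
    (1,5)@(3, 11): e=[20,26,2] → X
    (3,5)@(7, 11): e=[20,-22,50] → .
    (1,6)@(3, 13): e=[28,22,-2] → .
    (2,6)@(5, 13): e=[28,-2,22] → .
  covered (6 px):
    . . . . . . . .
    . . . . . . . .
    . . . . . . . .
    . X X . . . . .
    . X X . . . . .
    . X X . . . . .
    . . . . . . . .
    . . . . . . . .
    . . . . . . . .
    . . . . . . . .
    . . . . . . . .
T4:
  2·area = 56
  edge (12, 20)→(6, 6): d=(-6,-14) inclusive
  edge (6, 6)→(10, 6): d=(4,0) inclusive
  edge (10, 6)→(12, 20): d=(2,14) inclusive
    (3,3)@(7, 7): e=[8,4,44] → X
    (4,3)@(9, 7): e=[36,4,16] → X
    (5,3)@(11, 7): e=[64,4,-12] → .
    (3,4)@(7, 9): e=[-4,12,48] → .
    (4,4)@(9, 9): e=[24,12,20] → X
    (5,4)@(11, 9): e=[52,12,-8] → .
    (4,5)@(9, 11): e=[12,20,24] → X
    (5,5)@(11, 11): e=[40,20,-4] → .
    (4,6)@(9, 13): e=[0,28,28] → X  [on edge]
    (5,6)@(11, 13): e=[28,28,0] → X  [on edge]
    (6,6)@(13, 13): e=[56,28,-28] → .
    (4,7)@(9, 15): e=[-12,36,32] → .
  covered (8 px):
    . . . . . . . .
    . . . . . . . .
    . . . . . . . .
    . . . X X . . .
    . . . . X . . .
    . . . . X . . .
    . . . . X X . .
    . . . . . X . .
    . . . . . X . .
    . . . . . . . .
    . . . . . . . .

Final: "outside"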